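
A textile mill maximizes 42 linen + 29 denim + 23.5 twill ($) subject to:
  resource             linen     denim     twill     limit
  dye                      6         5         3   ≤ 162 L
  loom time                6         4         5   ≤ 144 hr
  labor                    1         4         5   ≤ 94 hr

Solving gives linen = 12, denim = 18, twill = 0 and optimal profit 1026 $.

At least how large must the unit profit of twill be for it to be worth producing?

33

At the optimum: dye uses 162 of 162 (binding); loom time uses 144 of 144 (binding); labor uses 84 of 94 (slack = 10).
Since labor is not tight, its dual is 0.
Dual feasibility on the basic columns requires 6·y_dye + 6·y_loom time = 42, 5·y_dye + 4·y_loom time = 29.
Solving: y_dye = 1, y_loom time = 6.
twill enters the basis when its profit ≥ yᵀa₃ = 1·3 + 6·5 = 33.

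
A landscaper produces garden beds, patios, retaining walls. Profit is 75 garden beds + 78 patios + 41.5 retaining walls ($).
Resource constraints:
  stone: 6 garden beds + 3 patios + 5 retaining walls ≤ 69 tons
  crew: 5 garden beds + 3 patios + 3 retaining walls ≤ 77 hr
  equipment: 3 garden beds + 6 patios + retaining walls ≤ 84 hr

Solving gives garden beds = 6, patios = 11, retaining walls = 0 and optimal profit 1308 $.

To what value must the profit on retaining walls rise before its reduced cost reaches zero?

Binding: stone and equipment. Non-binding: crew (14 unused).
Since crew is not tight, its dual is 0.
Dual feasibility on the basic columns requires 6·y_stone + 3·y_equipment = 75, 3·y_stone + 6·y_equipment = 78.
→ y_stone = 8 and y_equipment = 9.
retaining walls enters the basis when its profit ≥ yᵀa₃ = 8·5 + 9·1 = 49.

49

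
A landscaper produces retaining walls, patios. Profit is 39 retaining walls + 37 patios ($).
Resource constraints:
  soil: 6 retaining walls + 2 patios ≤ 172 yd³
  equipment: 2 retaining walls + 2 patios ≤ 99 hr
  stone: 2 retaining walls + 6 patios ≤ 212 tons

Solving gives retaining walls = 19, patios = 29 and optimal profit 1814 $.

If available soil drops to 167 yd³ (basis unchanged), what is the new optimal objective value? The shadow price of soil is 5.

Δb = -5, so new z* = 1814 + (5)·(-5) = 1814 − 25 = 1789.

1789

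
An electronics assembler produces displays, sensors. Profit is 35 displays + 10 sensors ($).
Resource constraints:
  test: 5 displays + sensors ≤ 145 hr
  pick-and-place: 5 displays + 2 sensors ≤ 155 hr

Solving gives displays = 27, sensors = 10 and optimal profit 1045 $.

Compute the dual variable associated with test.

At the optimum: test uses 145 of 145 (binding); pick-and-place uses 155 of 155 (binding).
The binding rows give the dual system: 5·y_test + 5·y_pick-and-place = 35 and 1·y_test + 2·y_pick-and-place = 10.
This yields shadow prices y_test = 4, y_pick-and-place = 3.
Shadow price of test = 4.

4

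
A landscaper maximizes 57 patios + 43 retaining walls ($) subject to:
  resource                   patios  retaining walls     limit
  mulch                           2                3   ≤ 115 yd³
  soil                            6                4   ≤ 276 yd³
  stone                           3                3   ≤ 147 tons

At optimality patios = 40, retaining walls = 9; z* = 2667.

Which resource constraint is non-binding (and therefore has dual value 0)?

mulch

mulch: 107/115 (slack 8)
soil: 276/276 (binding)
stone: 147/147 (binding)
By complementary slackness, a constraint with positive slack has shadow price 0 → mulch.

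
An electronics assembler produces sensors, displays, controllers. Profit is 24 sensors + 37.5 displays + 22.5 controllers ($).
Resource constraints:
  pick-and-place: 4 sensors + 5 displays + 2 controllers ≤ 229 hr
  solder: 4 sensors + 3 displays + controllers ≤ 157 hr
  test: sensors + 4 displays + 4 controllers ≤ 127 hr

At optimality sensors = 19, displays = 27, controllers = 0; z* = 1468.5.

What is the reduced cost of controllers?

-6

At the optimum: pick-and-place uses 211 of 229 (slack = 18); solder uses 157 of 157 (binding); test uses 127 of 127 (binding).
Since pick-and-place is not tight, its dual is 0.
From A_Bᵀ y = c: 4·y_solder + 1·y_test = 24; 3·y_solder + 4·y_test = 37.5.
→ y_solder = 4.5 and y_test = 6.
Reduced cost of controllers: c₃ − yᵀa₃ = 22.5 − (4.5·1 + 6·4) = 22.5 − 28.5 = -6.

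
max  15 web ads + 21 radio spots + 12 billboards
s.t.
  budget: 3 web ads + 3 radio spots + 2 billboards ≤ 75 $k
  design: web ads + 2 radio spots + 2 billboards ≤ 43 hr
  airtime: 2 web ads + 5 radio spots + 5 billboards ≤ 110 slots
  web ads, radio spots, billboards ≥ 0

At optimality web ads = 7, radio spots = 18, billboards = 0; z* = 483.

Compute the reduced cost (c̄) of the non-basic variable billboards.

-6

At the optimum: budget uses 75 of 75 (binding); design uses 43 of 43 (binding); airtime uses 104 of 110 (slack = 6).
By complementary slackness, y = 0 for the non-binding constraint.
Dual feasibility on the basic columns requires 3·y_budget + 1·y_design = 15, 3·y_budget + 2·y_design = 21.
Solving: y_budget = 3, y_design = 6.
Reduced cost of billboards: c₃ − yᵀa₃ = 12 − (3·2 + 6·2) = 12 − 18 = -6.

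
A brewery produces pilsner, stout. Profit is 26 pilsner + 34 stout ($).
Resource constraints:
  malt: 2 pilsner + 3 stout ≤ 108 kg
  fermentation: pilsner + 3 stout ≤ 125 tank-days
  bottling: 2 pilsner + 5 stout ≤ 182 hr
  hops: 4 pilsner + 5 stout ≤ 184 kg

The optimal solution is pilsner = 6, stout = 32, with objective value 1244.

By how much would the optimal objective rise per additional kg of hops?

Binding: malt and hops. Non-binding: fermentation (23 unused), bottling (10 unused).
Since fermentation, bottling are not tight, their duals are 0.
From A_Bᵀ y = c: 2·y_malt + 4·y_hops = 26; 3·y_malt + 5·y_hops = 34.
Solving: y_malt = 3, y_hops = 5.
Shadow price of hops = 5.

5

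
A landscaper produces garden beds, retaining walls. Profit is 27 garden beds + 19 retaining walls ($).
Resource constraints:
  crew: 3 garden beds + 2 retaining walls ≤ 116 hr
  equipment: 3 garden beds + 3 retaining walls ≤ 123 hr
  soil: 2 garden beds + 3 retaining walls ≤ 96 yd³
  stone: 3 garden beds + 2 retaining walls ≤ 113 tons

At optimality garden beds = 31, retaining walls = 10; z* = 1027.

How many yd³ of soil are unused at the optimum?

soil used = 2·31 + 3·10 = 92; slack = 96 − 92 = 4.

4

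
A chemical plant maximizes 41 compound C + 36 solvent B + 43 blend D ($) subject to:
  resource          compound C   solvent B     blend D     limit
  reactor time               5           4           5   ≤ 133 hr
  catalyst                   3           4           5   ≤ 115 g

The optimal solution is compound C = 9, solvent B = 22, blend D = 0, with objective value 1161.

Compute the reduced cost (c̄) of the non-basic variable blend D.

Both reactor time and catalyst are binding at x*.
Dual feasibility on the basic columns requires 5·y_reactor time + 3·y_catalyst = 41, 4·y_reactor time + 4·y_catalyst = 36.
This yields shadow prices y_reactor time = 7, y_catalyst = 2.
Reduced cost of blend D: c₃ − yᵀa₃ = 43 − (7·5 + 2·5) = 43 − 45 = -2.

-2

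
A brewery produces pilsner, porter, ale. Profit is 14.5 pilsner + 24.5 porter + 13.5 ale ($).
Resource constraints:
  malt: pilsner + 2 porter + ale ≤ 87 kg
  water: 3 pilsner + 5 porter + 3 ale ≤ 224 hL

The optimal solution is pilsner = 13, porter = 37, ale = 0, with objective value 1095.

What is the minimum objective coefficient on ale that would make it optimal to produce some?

At the optimum: malt uses 87 of 87 (binding); water uses 224 of 224 (binding).
From A_Bᵀ y = c: 1·y_malt + 3·y_water = 14.5; 2·y_malt + 5·y_water = 24.5.
Solving: y_malt = 1, y_water = 4.5.
ale enters the basis when its profit ≥ yᵀa₃ = 1·1 + 4.5·3 = 14.5.

14.5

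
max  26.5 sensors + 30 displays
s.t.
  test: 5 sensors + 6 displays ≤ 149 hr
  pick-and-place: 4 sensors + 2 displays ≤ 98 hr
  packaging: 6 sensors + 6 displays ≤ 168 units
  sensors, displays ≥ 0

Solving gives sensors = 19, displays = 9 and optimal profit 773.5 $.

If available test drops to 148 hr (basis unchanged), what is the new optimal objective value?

At the optimum: test uses 149 of 149 (binding); pick-and-place uses 94 of 98 (slack = 4); packaging uses 168 of 168 (binding).
By complementary slackness, y = 0 for the non-binding constraint.
Dual feasibility on the basic columns requires 5·y_test + 6·y_packaging = 26.5, 6·y_test + 6·y_packaging = 30.
→ y_test = 3.5 and y_packaging = 1.5.
Δz = y_test·Δb = 3.5 × (-1) = -3.5, so new z* = 773.5 − 3.5 = 770.

770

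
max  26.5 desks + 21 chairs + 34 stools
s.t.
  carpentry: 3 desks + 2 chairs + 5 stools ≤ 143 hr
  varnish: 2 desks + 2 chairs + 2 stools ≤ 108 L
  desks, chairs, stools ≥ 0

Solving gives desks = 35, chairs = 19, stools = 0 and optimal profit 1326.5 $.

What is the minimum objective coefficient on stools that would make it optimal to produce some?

37.5

At the optimum: carpentry uses 143 of 143 (binding); varnish uses 108 of 108 (binding).
Dual feasibility on the basic columns requires 3·y_carpentry + 2·y_varnish = 26.5, 2·y_carpentry + 2·y_varnish = 21.
Solving: y_carpentry = 5.5, y_varnish = 5.
stools enters the basis when its profit ≥ yᵀa₃ = 5.5·5 + 5·2 = 37.5.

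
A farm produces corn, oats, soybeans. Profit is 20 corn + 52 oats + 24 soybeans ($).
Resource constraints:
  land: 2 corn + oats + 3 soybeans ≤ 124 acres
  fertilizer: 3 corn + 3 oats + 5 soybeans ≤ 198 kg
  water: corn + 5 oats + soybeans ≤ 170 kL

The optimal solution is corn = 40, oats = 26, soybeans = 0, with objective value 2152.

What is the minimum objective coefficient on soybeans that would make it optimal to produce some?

28

Binding: fertilizer and water. Non-binding: land (18 unused).
Slack constraints have shadow price 0 (complementary slackness).
The binding rows give the dual system: 3·y_fertilizer + 1·y_water = 20 and 3·y_fertilizer + 5·y_water = 52.
Solving: y_fertilizer = 4, y_water = 8.
soybeans enters the basis when its profit ≥ yᵀa₃ = 4·5 + 8·1 = 28.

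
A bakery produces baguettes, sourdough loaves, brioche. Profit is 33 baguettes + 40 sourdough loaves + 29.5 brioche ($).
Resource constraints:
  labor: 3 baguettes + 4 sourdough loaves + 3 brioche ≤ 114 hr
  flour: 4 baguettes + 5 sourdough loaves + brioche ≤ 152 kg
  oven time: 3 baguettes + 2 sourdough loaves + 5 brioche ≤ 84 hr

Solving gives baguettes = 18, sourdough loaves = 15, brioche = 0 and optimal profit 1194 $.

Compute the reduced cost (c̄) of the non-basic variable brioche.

-7.5

At the optimum: labor uses 114 of 114 (binding); flour uses 147 of 152 (slack = 5); oven time uses 84 of 84 (binding).
Since flour is not tight, its dual is 0.
The binding rows give the dual system: 3·y_labor + 3·y_oven time = 33 and 4·y_labor + 2·y_oven time = 40.
→ y_labor = 9 and y_oven time = 2.
Reduced cost of brioche: c₃ − yᵀa₃ = 29.5 − (9·3 + 2·5) = 29.5 − 37 = -7.5.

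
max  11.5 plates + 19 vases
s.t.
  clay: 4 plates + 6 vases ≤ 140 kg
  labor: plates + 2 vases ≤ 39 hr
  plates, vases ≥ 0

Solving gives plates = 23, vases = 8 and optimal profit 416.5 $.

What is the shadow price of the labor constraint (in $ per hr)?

3.5

At the optimum: clay uses 140 of 140 (binding); labor uses 39 of 39 (binding).
Dual feasibility on the basic columns requires 4·y_clay + 1·y_labor = 11.5, 6·y_clay + 2·y_labor = 19.
Solving: y_clay = 2, y_labor = 3.5.
Shadow price of labor = 3.5.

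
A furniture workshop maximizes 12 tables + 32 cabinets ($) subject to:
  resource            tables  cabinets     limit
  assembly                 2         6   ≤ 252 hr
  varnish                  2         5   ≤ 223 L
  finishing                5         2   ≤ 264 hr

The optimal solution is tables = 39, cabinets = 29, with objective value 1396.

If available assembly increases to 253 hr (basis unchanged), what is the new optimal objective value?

Binding: assembly and varnish. Non-binding: finishing (11 unused).
Slack constraints have shadow price 0 (complementary slackness).
Dual feasibility on the basic columns requires 2·y_assembly + 2·y_varnish = 12, 6·y_assembly + 5·y_varnish = 32.
→ y_assembly = 2 and y_varnish = 4.
Δz = y_assembly·Δb = 2 × (1) = 2, so new z* = 1396 + 2 = 1398.

1398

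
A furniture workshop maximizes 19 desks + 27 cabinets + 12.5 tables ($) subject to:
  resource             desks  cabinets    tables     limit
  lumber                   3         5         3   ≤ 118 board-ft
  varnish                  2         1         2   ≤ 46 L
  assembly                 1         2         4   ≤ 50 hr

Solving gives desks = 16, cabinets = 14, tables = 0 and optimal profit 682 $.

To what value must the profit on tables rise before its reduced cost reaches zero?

Binding: lumber and varnish. Non-binding: assembly (6 unused).
Slack constraints have shadow price 0 (complementary slackness).
The binding rows give the dual system: 3·y_lumber + 2·y_varnish = 19 and 5·y_lumber + 1·y_varnish = 27.
→ y_lumber = 5 and y_varnish = 2.
tables enters the basis when its profit ≥ yᵀa₃ = 5·3 + 2·2 = 19.

19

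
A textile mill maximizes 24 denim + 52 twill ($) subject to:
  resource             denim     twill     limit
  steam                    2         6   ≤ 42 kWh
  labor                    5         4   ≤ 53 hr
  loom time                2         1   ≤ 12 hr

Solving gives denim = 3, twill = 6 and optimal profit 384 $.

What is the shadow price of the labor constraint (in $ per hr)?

0

Binding: steam and loom time. Non-binding: labor (14 unused).
Since labor is not tight, its dual is 0.
From A_Bᵀ y = c: 2·y_steam + 2·y_loom time = 24; 6·y_steam + 1·y_loom time = 52.
This yields shadow prices y_steam = 8, y_loom time = 4.
Shadow price of labor = 0.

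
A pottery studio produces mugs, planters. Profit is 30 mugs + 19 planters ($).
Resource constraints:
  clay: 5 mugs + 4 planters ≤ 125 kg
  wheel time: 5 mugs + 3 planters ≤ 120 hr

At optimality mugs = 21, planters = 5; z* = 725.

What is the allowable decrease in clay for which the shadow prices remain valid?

5

Binding constraints: clay, wheel time. The basis is B = [[5,4],[5,3]] with det -5.
Per unit decrease in clay, x* moves by d = (0.6, -1).
The basis stays optimal until planters reaches 0; allowable decrease = 5 kg.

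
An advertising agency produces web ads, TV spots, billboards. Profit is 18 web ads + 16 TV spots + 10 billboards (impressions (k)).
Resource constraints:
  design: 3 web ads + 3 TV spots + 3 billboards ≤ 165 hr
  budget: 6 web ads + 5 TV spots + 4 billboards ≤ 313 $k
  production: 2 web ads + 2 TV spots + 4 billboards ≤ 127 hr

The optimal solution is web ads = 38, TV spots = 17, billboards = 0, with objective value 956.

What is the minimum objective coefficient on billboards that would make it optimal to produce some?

14

Check each constraint at x*: design 165/165 (tight); budget 313/313 (tight); production 110/127 (slack 17).
By complementary slackness, y = 0 for the non-binding constraint.
The binding rows give the dual system: 3·y_design + 6·y_budget = 18 and 3·y_design + 5·y_budget = 16.
→ y_design = 2 and y_budget = 2.
billboards enters the basis when its profit ≥ yᵀa₃ = 2·3 + 2·4 = 14.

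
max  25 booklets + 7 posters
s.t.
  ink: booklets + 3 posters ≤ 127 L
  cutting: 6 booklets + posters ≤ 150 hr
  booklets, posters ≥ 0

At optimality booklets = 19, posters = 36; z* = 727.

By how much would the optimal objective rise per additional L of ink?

1

At the optimum: ink uses 127 of 127 (binding); cutting uses 150 of 150 (binding).
From A_Bᵀ y = c: 1·y_ink + 6·y_cutting = 25; 3·y_ink + 1·y_cutting = 7.
This yields shadow prices y_ink = 1, y_cutting = 4.
Shadow price of ink = 1.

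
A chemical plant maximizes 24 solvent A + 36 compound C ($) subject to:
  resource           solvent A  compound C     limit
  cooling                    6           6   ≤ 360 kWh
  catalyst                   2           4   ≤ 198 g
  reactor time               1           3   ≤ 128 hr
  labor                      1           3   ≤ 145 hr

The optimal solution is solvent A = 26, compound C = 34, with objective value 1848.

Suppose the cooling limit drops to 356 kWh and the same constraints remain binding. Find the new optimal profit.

1836

Binding: cooling and reactor time. Non-binding: catalyst (10 unused), labor (17 unused).
By complementary slackness, y = 0 for the non-binding constraints.
From A_Bᵀ y = c: 6·y_cooling + 1·y_reactor time = 24; 6·y_cooling + 3·y_reactor time = 36.
→ y_cooling = 3 and y_reactor time = 6.
Δz = y_cooling·Δb = 3 × (-4) = -12, so new z* = 1848 − 12 = 1836.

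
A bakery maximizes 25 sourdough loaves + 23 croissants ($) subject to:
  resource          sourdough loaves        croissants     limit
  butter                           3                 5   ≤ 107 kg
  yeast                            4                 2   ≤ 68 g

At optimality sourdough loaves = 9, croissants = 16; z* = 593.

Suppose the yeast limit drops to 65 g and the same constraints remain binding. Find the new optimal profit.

Both butter and yeast are binding at x*.
From A_Bᵀ y = c: 3·y_butter + 4·y_yeast = 25; 5·y_butter + 2·y_yeast = 23.
→ y_butter = 3 and y_yeast = 4.
Δz = y_yeast·Δb = 4 × (-3) = -12, so new z* = 593 − 12 = 581.

581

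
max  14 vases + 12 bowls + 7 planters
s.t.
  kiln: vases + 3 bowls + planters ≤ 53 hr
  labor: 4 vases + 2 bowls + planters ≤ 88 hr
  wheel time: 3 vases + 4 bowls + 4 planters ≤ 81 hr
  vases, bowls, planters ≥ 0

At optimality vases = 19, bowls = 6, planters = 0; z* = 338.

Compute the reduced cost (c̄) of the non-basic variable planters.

-3

Check each constraint at x*: kiln 37/53 (slack 16); labor 88/88 (tight); wheel time 81/81 (tight).
Slack constraints have shadow price 0 (complementary slackness).
From A_Bᵀ y = c: 4·y_labor + 3·y_wheel time = 14; 2·y_labor + 4·y_wheel time = 12.
This yields shadow prices y_labor = 2, y_wheel time = 2.
Reduced cost of planters: c₃ − yᵀa₃ = 7 − (2·1 + 2·4) = 7 − 10 = -3.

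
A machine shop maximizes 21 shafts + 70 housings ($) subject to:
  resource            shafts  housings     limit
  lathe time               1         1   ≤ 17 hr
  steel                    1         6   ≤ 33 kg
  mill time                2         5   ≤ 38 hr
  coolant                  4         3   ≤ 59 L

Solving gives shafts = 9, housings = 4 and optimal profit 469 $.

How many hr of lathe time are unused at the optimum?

lathe time used = 1·9 + 1·4 = 13; slack = 17 − 13 = 4.

4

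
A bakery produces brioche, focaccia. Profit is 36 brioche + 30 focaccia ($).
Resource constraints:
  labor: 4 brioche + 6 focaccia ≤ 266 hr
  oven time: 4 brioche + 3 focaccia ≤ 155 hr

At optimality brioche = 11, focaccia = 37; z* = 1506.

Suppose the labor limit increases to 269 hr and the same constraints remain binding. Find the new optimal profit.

1509

At the optimum: labor uses 266 of 266 (binding); oven time uses 155 of 155 (binding).
Dual feasibility on the basic columns requires 4·y_labor + 4·y_oven time = 36, 6·y_labor + 3·y_oven time = 30.
Solving: y_labor = 1, y_oven time = 8.
Δz = y_labor·Δb = 1 × (3) = 3, so new z* = 1506 + 3 = 1509.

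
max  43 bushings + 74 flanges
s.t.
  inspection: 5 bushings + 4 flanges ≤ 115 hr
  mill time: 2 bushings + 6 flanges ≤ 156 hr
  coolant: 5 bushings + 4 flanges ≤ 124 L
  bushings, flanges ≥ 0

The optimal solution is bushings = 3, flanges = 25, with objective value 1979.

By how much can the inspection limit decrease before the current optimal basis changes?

11

Binding constraints: inspection, mill time. The basis is B = [[5,4],[2,6]] with det 22.
Per unit decrease in inspection, x* moves by d = (-0.2727, 0.0909).
The basis stays optimal until bushings reaches 0; allowable decrease = 11 hr.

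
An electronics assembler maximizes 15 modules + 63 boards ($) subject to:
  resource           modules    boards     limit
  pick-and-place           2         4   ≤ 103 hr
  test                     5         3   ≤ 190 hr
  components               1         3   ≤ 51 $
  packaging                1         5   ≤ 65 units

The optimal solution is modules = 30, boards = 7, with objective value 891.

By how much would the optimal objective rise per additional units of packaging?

9

Binding: components and packaging. Non-binding: pick-and-place (15 unused), test (19 unused).
By complementary slackness, y = 0 for the non-binding constraints.
From A_Bᵀ y = c: 1·y_components + 1·y_packaging = 15; 3·y_components + 5·y_packaging = 63.
→ y_components = 6 and y_packaging = 9.
Shadow price of packaging = 9.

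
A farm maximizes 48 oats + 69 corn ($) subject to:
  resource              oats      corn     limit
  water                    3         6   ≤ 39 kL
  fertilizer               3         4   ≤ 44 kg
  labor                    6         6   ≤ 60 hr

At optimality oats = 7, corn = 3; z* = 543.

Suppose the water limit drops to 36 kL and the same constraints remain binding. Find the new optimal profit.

522

Binding: water and labor. Non-binding: fertilizer (11 unused).
Slack constraints have shadow price 0 (complementary slackness).
Dual feasibility on the basic columns requires 3·y_water + 6·y_labor = 48, 6·y_water + 6·y_labor = 69.
Solving: y_water = 7, y_labor = 4.5.
Δz = y_water·Δb = 7 × (-3) = -21, so new z* = 543 − 21 = 522.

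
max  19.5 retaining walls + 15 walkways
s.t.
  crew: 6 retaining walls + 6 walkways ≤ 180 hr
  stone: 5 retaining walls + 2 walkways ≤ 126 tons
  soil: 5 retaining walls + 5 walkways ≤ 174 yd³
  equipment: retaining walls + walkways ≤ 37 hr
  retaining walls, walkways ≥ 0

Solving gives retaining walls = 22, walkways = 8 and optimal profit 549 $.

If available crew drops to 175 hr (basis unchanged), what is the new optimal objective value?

539

Check each constraint at x*: crew 180/180 (tight); stone 126/126 (tight); soil 150/174 (slack 24); equipment 30/37 (slack 7).
Slack constraints have shadow price 0 (complementary slackness).
From A_Bᵀ y = c: 6·y_crew + 5·y_stone = 19.5; 6·y_crew + 2·y_stone = 15.
Solving: y_crew = 2, y_stone = 1.5.
Δz = y_crew·Δb = 2 × (-5) = -10, so new z* = 549 − 10 = 539.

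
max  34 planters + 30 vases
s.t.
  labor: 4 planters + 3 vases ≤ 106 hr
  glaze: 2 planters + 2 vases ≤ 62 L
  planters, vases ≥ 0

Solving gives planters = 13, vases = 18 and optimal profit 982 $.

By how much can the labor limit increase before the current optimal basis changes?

Binding constraints: labor, glaze. The basis is B = [[4,3],[2,2]] with det 2.
Per unit increase in labor, x* moves by d = (1, -1).
The basis stays optimal until vases reaches 0; allowable increase = 18 hr.

18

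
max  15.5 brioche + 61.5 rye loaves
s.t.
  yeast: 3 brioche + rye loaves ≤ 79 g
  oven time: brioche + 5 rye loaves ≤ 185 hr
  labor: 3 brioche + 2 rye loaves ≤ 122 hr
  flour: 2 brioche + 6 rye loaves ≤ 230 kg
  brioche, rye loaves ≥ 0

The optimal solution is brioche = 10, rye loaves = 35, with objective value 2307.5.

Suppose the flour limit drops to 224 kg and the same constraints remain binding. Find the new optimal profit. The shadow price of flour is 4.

Δb = -6, so new z* = 2307.5 + (4)·(-6) = 2307.5 − 24 = 2283.5.

2283.5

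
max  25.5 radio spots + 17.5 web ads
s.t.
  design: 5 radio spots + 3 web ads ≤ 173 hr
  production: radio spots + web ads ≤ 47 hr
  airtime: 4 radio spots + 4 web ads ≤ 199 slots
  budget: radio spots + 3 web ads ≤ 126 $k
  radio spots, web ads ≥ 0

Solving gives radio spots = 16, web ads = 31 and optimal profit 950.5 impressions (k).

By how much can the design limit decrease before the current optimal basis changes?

Binding constraints: design, production. The basis is B = [[5,3],[1,1]] with det 2.
Per unit decrease in design, x* moves by d = (-0.5, 0.5).
The basis stays optimal until budget becomes binding; allowable decrease = 17 hr.

17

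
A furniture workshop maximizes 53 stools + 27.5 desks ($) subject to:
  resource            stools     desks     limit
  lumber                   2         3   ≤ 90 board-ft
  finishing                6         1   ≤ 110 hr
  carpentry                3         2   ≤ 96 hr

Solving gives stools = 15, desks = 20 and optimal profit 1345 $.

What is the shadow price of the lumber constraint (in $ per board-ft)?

Binding: lumber and finishing. Non-binding: carpentry (11 unused).
By complementary slackness, y = 0 for the non-binding constraint.
The binding rows give the dual system: 2·y_lumber + 6·y_finishing = 53 and 3·y_lumber + 1·y_finishing = 27.5.
→ y_lumber = 7 and y_finishing = 6.5.
Shadow price of lumber = 7.

7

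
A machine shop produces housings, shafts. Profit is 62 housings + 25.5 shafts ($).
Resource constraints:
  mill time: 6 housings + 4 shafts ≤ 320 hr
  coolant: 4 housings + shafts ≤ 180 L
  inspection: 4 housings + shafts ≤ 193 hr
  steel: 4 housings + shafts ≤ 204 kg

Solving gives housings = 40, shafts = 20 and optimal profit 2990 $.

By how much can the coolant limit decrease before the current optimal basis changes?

100

Binding constraints: mill time, coolant. The basis is B = [[6,4],[4,1]] with det -10.
Per unit decrease in coolant, x* moves by d = (-0.4, 0.6).
The basis stays optimal until housings reaches 0; allowable decrease = 100 L.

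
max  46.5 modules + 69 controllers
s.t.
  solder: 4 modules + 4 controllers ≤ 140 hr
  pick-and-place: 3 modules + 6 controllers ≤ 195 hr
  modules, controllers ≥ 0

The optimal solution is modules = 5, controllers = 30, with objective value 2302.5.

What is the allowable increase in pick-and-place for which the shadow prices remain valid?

Binding constraints: solder, pick-and-place. The basis is B = [[4,4],[3,6]] with det 12.
Per unit increase in pick-and-place, x* moves by d = (-0.3333, 0.3333).
The basis stays optimal until modules reaches 0; allowable increase = 15 hr.

15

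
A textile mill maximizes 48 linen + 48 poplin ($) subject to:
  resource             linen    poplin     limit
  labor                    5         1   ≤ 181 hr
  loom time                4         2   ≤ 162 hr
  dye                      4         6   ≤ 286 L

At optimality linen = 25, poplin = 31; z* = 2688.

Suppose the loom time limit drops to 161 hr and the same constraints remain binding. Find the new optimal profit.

2682

Check each constraint at x*: labor 156/181 (slack 25); loom time 162/162 (tight); dye 286/286 (tight).
By complementary slackness, y = 0 for the non-binding constraint.
From A_Bᵀ y = c: 4·y_loom time + 4·y_dye = 48; 2·y_loom time + 6·y_dye = 48.
Solving: y_loom time = 6, y_dye = 6.
Δz = y_loom time·Δb = 6 × (-1) = -6, so new z* = 2688 − 6 = 2682.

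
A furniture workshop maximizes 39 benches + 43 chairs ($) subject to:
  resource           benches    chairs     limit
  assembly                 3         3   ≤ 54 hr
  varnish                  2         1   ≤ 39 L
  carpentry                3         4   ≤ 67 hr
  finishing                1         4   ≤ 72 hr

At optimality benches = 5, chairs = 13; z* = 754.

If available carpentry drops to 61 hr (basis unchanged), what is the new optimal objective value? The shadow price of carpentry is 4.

Δb = -6, so new z* = 754 + (4)·(-6) = 754 − 24 = 730.

730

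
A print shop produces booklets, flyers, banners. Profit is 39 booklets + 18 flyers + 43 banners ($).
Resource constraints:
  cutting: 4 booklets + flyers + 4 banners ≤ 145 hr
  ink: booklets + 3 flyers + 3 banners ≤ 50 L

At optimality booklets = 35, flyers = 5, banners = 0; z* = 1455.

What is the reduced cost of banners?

-2

Both cutting and ink are binding at x*.
From A_Bᵀ y = c: 4·y_cutting + 1·y_ink = 39; 1·y_cutting + 3·y_ink = 18.
Solving: y_cutting = 9, y_ink = 3.
Reduced cost of banners: c₃ − yᵀa₃ = 43 − (9·4 + 3·3) = 43 − 45 = -2.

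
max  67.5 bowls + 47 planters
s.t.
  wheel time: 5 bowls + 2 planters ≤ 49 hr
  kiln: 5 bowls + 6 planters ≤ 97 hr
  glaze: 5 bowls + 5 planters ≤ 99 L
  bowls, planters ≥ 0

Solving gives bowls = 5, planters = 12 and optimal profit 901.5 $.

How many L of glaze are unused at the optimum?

14

glaze used = 5·5 + 5·12 = 85; slack = 99 − 85 = 14.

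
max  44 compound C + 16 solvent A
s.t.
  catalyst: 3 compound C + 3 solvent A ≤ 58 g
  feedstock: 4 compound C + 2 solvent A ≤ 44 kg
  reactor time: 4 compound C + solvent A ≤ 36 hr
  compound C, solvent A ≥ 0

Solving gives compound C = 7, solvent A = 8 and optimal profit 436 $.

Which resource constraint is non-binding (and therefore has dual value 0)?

catalyst

catalyst: 45/58 (slack 13)
feedstock: 44/44 (binding)
reactor time: 36/36 (binding)
By complementary slackness, a constraint with positive slack has shadow price 0 → catalyst.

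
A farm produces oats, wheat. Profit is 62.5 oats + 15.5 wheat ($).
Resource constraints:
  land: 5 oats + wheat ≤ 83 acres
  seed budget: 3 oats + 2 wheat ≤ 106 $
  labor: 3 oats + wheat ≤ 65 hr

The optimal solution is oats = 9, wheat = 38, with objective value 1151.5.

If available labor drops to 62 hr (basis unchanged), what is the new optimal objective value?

1129

At the optimum: land uses 83 of 83 (binding); seed budget uses 103 of 106 (slack = 3); labor uses 65 of 65 (binding).
By complementary slackness, y = 0 for the non-binding constraint.
The binding rows give the dual system: 5·y_land + 3·y_labor = 62.5 and 1·y_land + 1·y_labor = 15.5.
This yields shadow prices y_land = 8, y_labor = 7.5.
Δz = y_labor·Δb = 7.5 × (-3) = -22.5, so new z* = 1151.5 − 22.5 = 1129.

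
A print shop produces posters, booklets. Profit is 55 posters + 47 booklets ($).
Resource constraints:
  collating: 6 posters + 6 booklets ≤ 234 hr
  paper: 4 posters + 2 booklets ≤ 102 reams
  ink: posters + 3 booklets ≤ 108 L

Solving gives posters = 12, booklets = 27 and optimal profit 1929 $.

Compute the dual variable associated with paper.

Binding: collating and paper. Non-binding: ink (15 unused).
By complementary slackness, y = 0 for the non-binding constraint.
Dual feasibility on the basic columns requires 6·y_collating + 4·y_paper = 55, 6·y_collating + 2·y_paper = 47.
This yields shadow prices y_collating = 6.5, y_paper = 4.
Shadow price of paper = 4.

4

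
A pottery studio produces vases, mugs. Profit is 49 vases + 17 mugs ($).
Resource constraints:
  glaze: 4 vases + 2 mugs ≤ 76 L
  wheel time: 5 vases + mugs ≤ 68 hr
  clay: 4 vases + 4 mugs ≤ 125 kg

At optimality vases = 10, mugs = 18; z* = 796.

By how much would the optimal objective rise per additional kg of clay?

0

Check each constraint at x*: glaze 76/76 (tight); wheel time 68/68 (tight); clay 112/125 (slack 13).
By complementary slackness, y = 0 for the non-binding constraint.
Dual feasibility on the basic columns requires 4·y_glaze + 5·y_wheel time = 49, 2·y_glaze + 1·y_wheel time = 17.
This yields shadow prices y_glaze = 6, y_wheel time = 5.
Shadow price of clay = 0.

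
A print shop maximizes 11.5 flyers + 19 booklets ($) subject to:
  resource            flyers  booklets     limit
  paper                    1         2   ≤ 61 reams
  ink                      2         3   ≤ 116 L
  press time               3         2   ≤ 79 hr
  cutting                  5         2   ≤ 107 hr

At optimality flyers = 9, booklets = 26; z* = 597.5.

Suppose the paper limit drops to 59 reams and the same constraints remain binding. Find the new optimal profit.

Check each constraint at x*: paper 61/61 (tight); ink 96/116 (slack 20); press time 79/79 (tight); cutting 97/107 (slack 10).
Since ink, cutting are not tight, their duals are 0.
The binding rows give the dual system: 1·y_paper + 3·y_press time = 11.5 and 2·y_paper + 2·y_press time = 19.
Solving: y_paper = 8.5, y_press time = 1.
Δz = y_paper·Δb = 8.5 × (-2) = -17, so new z* = 597.5 − 17 = 580.5.

580.5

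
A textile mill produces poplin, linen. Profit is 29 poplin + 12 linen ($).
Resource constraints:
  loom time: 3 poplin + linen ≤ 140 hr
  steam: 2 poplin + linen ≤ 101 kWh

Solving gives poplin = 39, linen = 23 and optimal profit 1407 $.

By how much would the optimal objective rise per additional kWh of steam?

Both loom time and steam are binding at x*.
The binding rows give the dual system: 3·y_loom time + 2·y_steam = 29 and 1·y_loom time + 1·y_steam = 12.
Solving: y_loom time = 5, y_steam = 7.
Shadow price of steam = 7.

7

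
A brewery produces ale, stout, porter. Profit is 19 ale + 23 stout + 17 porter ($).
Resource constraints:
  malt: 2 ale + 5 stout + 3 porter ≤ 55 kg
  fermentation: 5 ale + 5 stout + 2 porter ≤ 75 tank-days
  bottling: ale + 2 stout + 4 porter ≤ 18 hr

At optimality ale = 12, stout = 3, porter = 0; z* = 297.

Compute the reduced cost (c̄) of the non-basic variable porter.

Binding: fermentation and bottling. Non-binding: malt (16 unused).
Since malt is not tight, its dual is 0.
The binding rows give the dual system: 5·y_fermentation + 1·y_bottling = 19 and 5·y_fermentation + 2·y_bottling = 23.
→ y_fermentation = 3 and y_bottling = 4.
Reduced cost of porter: c₃ − yᵀa₃ = 17 − (3·2 + 4·4) = 17 − 22 = -5.

-5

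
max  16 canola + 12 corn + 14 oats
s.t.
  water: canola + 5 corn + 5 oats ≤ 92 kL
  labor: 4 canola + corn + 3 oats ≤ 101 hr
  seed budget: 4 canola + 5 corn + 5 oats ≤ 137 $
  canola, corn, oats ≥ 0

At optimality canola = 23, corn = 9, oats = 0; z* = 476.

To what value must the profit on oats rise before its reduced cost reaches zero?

At the optimum: water uses 68 of 92 (slack = 24); labor uses 101 of 101 (binding); seed budget uses 137 of 137 (binding).
Slack constraints have shadow price 0 (complementary slackness).
Dual feasibility on the basic columns requires 4·y_labor + 4·y_seed budget = 16, 1·y_labor + 5·y_seed budget = 12.
Solving: y_labor = 2, y_seed budget = 2.
oats enters the basis when its profit ≥ yᵀa₃ = 2·3 + 2·5 = 16.

16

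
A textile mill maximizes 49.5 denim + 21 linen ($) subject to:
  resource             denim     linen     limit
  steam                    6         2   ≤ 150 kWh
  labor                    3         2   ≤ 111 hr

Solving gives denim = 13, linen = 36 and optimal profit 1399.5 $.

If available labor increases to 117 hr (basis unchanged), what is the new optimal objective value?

At the optimum: steam uses 150 of 150 (binding); labor uses 111 of 111 (binding).
From A_Bᵀ y = c: 6·y_steam + 3·y_labor = 49.5; 2·y_steam + 2·y_labor = 21.
→ y_steam = 6 and y_labor = 4.5.
Δz = y_labor·Δb = 4.5 × (6) = 27, so new z* = 1399.5 + 27 = 1426.5.

1426.5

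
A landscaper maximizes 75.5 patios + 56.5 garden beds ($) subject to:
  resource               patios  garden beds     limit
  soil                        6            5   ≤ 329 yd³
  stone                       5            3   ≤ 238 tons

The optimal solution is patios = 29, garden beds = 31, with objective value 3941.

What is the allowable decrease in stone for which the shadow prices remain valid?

Binding constraints: soil, stone. The basis is B = [[6,5],[5,3]] with det -7.
Per unit decrease in stone, x* moves by d = (-0.7143, 0.8571).
The basis stays optimal until patios reaches 0; allowable decrease = 40.6 tons.

40.6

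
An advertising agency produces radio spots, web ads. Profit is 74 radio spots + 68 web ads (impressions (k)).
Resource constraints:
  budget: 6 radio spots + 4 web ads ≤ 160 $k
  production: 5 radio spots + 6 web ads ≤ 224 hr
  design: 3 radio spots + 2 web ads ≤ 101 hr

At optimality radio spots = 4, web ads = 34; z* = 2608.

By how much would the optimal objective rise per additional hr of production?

Check each constraint at x*: budget 160/160 (tight); production 224/224 (tight); design 80/101 (slack 21).
By complementary slackness, y = 0 for the non-binding constraint.
From A_Bᵀ y = c: 6·y_budget + 5·y_production = 74; 4·y_budget + 6·y_production = 68.
This yields shadow prices y_budget = 6.5, y_production = 7.
Shadow price of production = 7.

7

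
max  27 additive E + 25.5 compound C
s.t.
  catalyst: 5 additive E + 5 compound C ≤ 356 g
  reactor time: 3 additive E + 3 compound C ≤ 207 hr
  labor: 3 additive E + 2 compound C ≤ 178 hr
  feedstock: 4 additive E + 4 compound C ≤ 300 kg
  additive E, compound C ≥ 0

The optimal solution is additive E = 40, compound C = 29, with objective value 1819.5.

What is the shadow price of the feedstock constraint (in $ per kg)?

0

Binding: reactor time and labor. Non-binding: catalyst (11 unused), feedstock (24 unused).
Slack constraints have shadow price 0 (complementary slackness).
Dual feasibility on the basic columns requires 3·y_reactor time + 3·y_labor = 27, 3·y_reactor time + 2·y_labor = 25.5.
Solving: y_reactor time = 7.5, y_labor = 1.5.
Shadow price of feedstock = 0.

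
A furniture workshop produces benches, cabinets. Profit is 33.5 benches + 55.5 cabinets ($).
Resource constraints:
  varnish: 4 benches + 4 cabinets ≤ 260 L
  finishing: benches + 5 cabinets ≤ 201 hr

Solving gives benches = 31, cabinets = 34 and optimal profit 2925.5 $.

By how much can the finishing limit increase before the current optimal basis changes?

Binding constraints: varnish, finishing. The basis is B = [[4,4],[1,5]] with det 16.
Per unit increase in finishing, x* moves by d = (-0.25, 0.25).
The basis stays optimal until benches reaches 0; allowable increase = 124 hr.

124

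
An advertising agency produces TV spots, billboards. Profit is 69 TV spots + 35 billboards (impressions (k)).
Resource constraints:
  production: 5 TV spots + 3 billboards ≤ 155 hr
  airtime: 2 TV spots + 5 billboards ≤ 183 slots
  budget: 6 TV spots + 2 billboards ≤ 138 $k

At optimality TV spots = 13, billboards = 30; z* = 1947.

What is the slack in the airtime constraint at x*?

7

airtime used = 2·13 + 5·30 = 176; slack = 183 − 176 = 7.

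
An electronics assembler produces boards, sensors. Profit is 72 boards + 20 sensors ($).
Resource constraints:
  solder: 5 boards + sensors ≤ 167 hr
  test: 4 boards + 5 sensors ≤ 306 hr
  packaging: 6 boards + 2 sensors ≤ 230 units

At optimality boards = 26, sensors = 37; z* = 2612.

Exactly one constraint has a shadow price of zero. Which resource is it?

solder: 167/167 (binding)
test: 289/306 (slack 17)
packaging: 230/230 (binding)
By complementary slackness, a constraint with positive slack has shadow price 0 → test.

test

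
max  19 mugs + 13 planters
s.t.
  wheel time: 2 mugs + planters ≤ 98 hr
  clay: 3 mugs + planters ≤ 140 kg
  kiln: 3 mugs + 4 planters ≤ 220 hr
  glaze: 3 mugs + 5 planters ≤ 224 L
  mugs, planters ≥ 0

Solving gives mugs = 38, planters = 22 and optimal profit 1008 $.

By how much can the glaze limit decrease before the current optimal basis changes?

Binding constraints: wheel time, glaze. The basis is B = [[2,1],[3,5]] with det 7.
Per unit decrease in glaze, x* moves by d = (0.1429, -0.2857).
The basis stays optimal until clay becomes binding; allowable decrease = 28 L.

28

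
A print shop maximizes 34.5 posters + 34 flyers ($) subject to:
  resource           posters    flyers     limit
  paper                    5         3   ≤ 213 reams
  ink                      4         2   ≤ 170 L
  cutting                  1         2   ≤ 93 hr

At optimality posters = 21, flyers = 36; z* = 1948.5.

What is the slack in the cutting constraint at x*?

0

cutting used = 1·21 + 2·36 = 93; slack = 93 − 93 = 0.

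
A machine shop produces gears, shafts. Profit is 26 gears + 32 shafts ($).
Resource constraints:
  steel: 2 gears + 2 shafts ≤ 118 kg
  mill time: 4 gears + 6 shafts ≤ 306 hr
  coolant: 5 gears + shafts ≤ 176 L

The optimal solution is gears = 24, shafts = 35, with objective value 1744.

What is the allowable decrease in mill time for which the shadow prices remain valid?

Binding constraints: steel, mill time. The basis is B = [[2,2],[4,6]] with det 4.
Per unit decrease in mill time, x* moves by d = (0.5, -0.5).
The basis stays optimal until coolant becomes binding; allowable decrease = 10.5 hr.

10.5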